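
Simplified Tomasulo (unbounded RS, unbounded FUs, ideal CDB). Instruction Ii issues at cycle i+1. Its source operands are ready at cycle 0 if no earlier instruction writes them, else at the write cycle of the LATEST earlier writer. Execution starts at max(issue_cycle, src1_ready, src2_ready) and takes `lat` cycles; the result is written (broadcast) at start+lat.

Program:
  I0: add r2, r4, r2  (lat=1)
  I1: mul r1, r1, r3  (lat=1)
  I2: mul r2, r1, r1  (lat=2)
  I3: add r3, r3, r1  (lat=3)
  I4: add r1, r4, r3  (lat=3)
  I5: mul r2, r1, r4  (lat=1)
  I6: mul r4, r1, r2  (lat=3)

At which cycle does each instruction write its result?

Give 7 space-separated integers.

I0 add r2: issue@1 deps=(None,None) exec_start@1 write@2
I1 mul r1: issue@2 deps=(None,None) exec_start@2 write@3
I2 mul r2: issue@3 deps=(1,1) exec_start@3 write@5
I3 add r3: issue@4 deps=(None,1) exec_start@4 write@7
I4 add r1: issue@5 deps=(None,3) exec_start@7 write@10
I5 mul r2: issue@6 deps=(4,None) exec_start@10 write@11
I6 mul r4: issue@7 deps=(4,5) exec_start@11 write@14

Answer: 2 3 5 7 10 11 14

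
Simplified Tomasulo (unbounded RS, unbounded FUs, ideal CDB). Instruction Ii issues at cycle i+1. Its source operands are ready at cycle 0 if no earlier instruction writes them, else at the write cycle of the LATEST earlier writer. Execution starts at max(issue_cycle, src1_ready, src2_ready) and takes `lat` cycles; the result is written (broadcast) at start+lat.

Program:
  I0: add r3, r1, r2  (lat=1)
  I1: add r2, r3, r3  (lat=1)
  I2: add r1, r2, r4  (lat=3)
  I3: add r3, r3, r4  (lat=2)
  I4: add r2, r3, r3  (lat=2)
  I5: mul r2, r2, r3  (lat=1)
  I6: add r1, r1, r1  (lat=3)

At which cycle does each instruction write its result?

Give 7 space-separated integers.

Answer: 2 3 6 6 8 9 10

Derivation:
I0 add r3: issue@1 deps=(None,None) exec_start@1 write@2
I1 add r2: issue@2 deps=(0,0) exec_start@2 write@3
I2 add r1: issue@3 deps=(1,None) exec_start@3 write@6
I3 add r3: issue@4 deps=(0,None) exec_start@4 write@6
I4 add r2: issue@5 deps=(3,3) exec_start@6 write@8
I5 mul r2: issue@6 deps=(4,3) exec_start@8 write@9
I6 add r1: issue@7 deps=(2,2) exec_start@7 write@10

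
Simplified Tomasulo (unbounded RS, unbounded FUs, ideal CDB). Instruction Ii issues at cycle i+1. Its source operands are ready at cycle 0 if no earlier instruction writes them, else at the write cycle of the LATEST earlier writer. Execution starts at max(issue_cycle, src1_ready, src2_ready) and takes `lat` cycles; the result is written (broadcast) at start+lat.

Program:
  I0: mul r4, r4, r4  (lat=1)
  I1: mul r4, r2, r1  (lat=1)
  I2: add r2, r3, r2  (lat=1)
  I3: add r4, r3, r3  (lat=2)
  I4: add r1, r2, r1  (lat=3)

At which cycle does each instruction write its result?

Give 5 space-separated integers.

I0 mul r4: issue@1 deps=(None,None) exec_start@1 write@2
I1 mul r4: issue@2 deps=(None,None) exec_start@2 write@3
I2 add r2: issue@3 deps=(None,None) exec_start@3 write@4
I3 add r4: issue@4 deps=(None,None) exec_start@4 write@6
I4 add r1: issue@5 deps=(2,None) exec_start@5 write@8

Answer: 2 3 4 6 8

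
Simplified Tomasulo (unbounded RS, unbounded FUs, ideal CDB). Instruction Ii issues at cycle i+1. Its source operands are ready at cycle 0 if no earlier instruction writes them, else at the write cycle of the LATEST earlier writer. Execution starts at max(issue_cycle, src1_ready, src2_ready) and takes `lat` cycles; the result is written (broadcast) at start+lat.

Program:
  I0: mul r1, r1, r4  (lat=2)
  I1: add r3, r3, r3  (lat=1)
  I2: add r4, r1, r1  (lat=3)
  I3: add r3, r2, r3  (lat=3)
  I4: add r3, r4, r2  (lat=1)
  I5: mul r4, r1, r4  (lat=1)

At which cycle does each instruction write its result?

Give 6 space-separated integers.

Answer: 3 3 6 7 7 7

Derivation:
I0 mul r1: issue@1 deps=(None,None) exec_start@1 write@3
I1 add r3: issue@2 deps=(None,None) exec_start@2 write@3
I2 add r4: issue@3 deps=(0,0) exec_start@3 write@6
I3 add r3: issue@4 deps=(None,1) exec_start@4 write@7
I4 add r3: issue@5 deps=(2,None) exec_start@6 write@7
I5 mul r4: issue@6 deps=(0,2) exec_start@6 write@7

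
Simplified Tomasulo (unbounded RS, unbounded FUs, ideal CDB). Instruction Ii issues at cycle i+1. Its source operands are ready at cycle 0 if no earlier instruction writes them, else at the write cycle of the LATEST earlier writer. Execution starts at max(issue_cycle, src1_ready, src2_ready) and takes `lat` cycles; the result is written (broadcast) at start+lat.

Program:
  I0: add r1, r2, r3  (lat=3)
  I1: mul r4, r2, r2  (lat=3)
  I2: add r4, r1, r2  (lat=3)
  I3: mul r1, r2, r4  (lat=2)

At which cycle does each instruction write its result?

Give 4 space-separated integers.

I0 add r1: issue@1 deps=(None,None) exec_start@1 write@4
I1 mul r4: issue@2 deps=(None,None) exec_start@2 write@5
I2 add r4: issue@3 deps=(0,None) exec_start@4 write@7
I3 mul r1: issue@4 deps=(None,2) exec_start@7 write@9

Answer: 4 5 7 9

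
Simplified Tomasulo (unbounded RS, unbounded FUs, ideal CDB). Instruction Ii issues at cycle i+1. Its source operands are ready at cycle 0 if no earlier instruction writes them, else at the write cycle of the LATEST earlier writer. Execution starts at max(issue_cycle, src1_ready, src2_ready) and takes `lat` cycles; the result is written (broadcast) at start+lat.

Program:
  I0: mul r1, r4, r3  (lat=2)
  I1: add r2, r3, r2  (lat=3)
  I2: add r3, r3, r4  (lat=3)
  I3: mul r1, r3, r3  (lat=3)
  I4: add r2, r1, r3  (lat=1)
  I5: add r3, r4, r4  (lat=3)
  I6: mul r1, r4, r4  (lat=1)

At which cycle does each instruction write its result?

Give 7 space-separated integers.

I0 mul r1: issue@1 deps=(None,None) exec_start@1 write@3
I1 add r2: issue@2 deps=(None,None) exec_start@2 write@5
I2 add r3: issue@3 deps=(None,None) exec_start@3 write@6
I3 mul r1: issue@4 deps=(2,2) exec_start@6 write@9
I4 add r2: issue@5 deps=(3,2) exec_start@9 write@10
I5 add r3: issue@6 deps=(None,None) exec_start@6 write@9
I6 mul r1: issue@7 deps=(None,None) exec_start@7 write@8

Answer: 3 5 6 9 10 9 8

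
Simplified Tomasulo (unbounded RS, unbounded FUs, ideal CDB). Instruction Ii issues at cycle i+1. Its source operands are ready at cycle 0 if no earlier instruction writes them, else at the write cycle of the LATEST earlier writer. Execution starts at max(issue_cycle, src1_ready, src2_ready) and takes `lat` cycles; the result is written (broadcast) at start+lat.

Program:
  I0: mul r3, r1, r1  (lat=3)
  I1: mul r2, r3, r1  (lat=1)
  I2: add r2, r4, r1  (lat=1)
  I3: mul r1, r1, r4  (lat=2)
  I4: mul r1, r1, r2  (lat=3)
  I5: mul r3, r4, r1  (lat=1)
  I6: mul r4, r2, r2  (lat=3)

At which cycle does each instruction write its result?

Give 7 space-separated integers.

I0 mul r3: issue@1 deps=(None,None) exec_start@1 write@4
I1 mul r2: issue@2 deps=(0,None) exec_start@4 write@5
I2 add r2: issue@3 deps=(None,None) exec_start@3 write@4
I3 mul r1: issue@4 deps=(None,None) exec_start@4 write@6
I4 mul r1: issue@5 deps=(3,2) exec_start@6 write@9
I5 mul r3: issue@6 deps=(None,4) exec_start@9 write@10
I6 mul r4: issue@7 deps=(2,2) exec_start@7 write@10

Answer: 4 5 4 6 9 10 10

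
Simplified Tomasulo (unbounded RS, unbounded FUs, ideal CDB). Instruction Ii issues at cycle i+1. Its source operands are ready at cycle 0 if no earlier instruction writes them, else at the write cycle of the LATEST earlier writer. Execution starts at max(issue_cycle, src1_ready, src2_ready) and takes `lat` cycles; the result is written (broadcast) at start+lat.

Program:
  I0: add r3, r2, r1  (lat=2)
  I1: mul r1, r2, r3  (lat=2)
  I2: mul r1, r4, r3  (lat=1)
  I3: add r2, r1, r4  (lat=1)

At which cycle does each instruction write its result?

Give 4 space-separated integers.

Answer: 3 5 4 5

Derivation:
I0 add r3: issue@1 deps=(None,None) exec_start@1 write@3
I1 mul r1: issue@2 deps=(None,0) exec_start@3 write@5
I2 mul r1: issue@3 deps=(None,0) exec_start@3 write@4
I3 add r2: issue@4 deps=(2,None) exec_start@4 write@5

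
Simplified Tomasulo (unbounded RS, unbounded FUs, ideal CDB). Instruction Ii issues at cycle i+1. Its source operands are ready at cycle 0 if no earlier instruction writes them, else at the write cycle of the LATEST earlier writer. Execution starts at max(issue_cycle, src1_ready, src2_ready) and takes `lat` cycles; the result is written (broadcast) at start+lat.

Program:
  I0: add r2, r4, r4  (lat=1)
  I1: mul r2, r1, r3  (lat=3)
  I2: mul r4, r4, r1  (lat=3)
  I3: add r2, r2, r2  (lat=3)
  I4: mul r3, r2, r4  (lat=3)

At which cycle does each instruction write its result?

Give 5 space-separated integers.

I0 add r2: issue@1 deps=(None,None) exec_start@1 write@2
I1 mul r2: issue@2 deps=(None,None) exec_start@2 write@5
I2 mul r4: issue@3 deps=(None,None) exec_start@3 write@6
I3 add r2: issue@4 deps=(1,1) exec_start@5 write@8
I4 mul r3: issue@5 deps=(3,2) exec_start@8 write@11

Answer: 2 5 6 8 11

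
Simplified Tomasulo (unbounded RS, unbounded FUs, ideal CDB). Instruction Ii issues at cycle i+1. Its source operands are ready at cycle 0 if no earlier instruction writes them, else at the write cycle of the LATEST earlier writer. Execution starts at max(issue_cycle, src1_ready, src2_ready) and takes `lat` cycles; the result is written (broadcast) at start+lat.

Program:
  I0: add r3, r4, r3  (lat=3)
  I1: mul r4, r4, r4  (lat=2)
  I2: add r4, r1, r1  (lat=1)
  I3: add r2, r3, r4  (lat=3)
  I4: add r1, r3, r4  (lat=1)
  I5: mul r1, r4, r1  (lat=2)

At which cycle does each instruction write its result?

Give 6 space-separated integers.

I0 add r3: issue@1 deps=(None,None) exec_start@1 write@4
I1 mul r4: issue@2 deps=(None,None) exec_start@2 write@4
I2 add r4: issue@3 deps=(None,None) exec_start@3 write@4
I3 add r2: issue@4 deps=(0,2) exec_start@4 write@7
I4 add r1: issue@5 deps=(0,2) exec_start@5 write@6
I5 mul r1: issue@6 deps=(2,4) exec_start@6 write@8

Answer: 4 4 4 7 6 8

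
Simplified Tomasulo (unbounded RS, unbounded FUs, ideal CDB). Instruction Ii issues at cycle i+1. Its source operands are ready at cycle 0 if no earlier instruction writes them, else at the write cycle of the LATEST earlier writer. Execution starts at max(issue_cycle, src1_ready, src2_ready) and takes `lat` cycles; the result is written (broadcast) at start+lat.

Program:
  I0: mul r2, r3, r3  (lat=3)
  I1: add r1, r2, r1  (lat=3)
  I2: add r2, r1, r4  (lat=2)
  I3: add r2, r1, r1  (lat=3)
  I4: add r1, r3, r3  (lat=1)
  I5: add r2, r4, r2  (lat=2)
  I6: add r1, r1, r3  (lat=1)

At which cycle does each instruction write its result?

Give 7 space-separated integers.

Answer: 4 7 9 10 6 12 8

Derivation:
I0 mul r2: issue@1 deps=(None,None) exec_start@1 write@4
I1 add r1: issue@2 deps=(0,None) exec_start@4 write@7
I2 add r2: issue@3 deps=(1,None) exec_start@7 write@9
I3 add r2: issue@4 deps=(1,1) exec_start@7 write@10
I4 add r1: issue@5 deps=(None,None) exec_start@5 write@6
I5 add r2: issue@6 deps=(None,3) exec_start@10 write@12
I6 add r1: issue@7 deps=(4,None) exec_start@7 write@8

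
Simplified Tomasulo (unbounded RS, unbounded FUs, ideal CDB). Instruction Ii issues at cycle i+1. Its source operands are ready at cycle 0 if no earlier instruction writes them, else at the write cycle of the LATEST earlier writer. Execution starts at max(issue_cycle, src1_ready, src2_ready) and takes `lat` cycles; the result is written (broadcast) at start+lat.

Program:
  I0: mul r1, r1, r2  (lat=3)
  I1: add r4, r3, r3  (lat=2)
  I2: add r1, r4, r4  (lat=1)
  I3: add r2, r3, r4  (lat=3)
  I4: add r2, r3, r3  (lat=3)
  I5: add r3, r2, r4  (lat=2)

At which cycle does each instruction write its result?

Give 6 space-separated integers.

Answer: 4 4 5 7 8 10

Derivation:
I0 mul r1: issue@1 deps=(None,None) exec_start@1 write@4
I1 add r4: issue@2 deps=(None,None) exec_start@2 write@4
I2 add r1: issue@3 deps=(1,1) exec_start@4 write@5
I3 add r2: issue@4 deps=(None,1) exec_start@4 write@7
I4 add r2: issue@5 deps=(None,None) exec_start@5 write@8
I5 add r3: issue@6 deps=(4,1) exec_start@8 write@10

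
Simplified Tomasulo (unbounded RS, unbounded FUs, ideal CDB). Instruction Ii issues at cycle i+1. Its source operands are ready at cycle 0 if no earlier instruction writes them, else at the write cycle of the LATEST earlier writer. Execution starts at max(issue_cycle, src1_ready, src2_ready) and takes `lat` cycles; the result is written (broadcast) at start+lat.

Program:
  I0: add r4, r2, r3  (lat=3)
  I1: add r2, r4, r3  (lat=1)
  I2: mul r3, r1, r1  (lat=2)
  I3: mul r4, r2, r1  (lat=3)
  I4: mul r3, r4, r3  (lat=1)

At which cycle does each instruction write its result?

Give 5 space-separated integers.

Answer: 4 5 5 8 9

Derivation:
I0 add r4: issue@1 deps=(None,None) exec_start@1 write@4
I1 add r2: issue@2 deps=(0,None) exec_start@4 write@5
I2 mul r3: issue@3 deps=(None,None) exec_start@3 write@5
I3 mul r4: issue@4 deps=(1,None) exec_start@5 write@8
I4 mul r3: issue@5 deps=(3,2) exec_start@8 write@9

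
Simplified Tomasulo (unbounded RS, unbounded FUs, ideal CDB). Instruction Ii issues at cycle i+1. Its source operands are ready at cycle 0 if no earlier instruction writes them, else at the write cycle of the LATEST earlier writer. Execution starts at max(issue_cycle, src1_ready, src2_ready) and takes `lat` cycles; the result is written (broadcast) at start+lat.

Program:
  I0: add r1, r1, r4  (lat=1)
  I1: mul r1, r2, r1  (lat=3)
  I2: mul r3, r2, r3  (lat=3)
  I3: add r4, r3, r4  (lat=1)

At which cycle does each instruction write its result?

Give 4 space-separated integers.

Answer: 2 5 6 7

Derivation:
I0 add r1: issue@1 deps=(None,None) exec_start@1 write@2
I1 mul r1: issue@2 deps=(None,0) exec_start@2 write@5
I2 mul r3: issue@3 deps=(None,None) exec_start@3 write@6
I3 add r4: issue@4 deps=(2,None) exec_start@6 write@7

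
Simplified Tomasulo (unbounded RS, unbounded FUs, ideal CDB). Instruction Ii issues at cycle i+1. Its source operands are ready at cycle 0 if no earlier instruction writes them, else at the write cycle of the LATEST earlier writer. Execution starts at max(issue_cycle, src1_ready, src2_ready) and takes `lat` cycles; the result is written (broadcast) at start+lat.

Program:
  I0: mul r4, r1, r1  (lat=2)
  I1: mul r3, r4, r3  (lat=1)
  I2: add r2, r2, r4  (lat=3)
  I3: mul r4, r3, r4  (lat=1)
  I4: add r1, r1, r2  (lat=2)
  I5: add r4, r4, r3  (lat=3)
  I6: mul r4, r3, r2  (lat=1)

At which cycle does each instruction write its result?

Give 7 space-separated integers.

Answer: 3 4 6 5 8 9 8

Derivation:
I0 mul r4: issue@1 deps=(None,None) exec_start@1 write@3
I1 mul r3: issue@2 deps=(0,None) exec_start@3 write@4
I2 add r2: issue@3 deps=(None,0) exec_start@3 write@6
I3 mul r4: issue@4 deps=(1,0) exec_start@4 write@5
I4 add r1: issue@5 deps=(None,2) exec_start@6 write@8
I5 add r4: issue@6 deps=(3,1) exec_start@6 write@9
I6 mul r4: issue@7 deps=(1,2) exec_start@7 write@8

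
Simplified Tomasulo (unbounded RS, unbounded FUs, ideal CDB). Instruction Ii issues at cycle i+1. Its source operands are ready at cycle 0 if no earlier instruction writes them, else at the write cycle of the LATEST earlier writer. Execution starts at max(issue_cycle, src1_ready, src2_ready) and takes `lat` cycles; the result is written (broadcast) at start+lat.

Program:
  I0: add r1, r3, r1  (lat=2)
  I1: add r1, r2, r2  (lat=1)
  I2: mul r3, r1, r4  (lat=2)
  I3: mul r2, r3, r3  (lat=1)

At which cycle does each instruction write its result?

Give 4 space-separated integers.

I0 add r1: issue@1 deps=(None,None) exec_start@1 write@3
I1 add r1: issue@2 deps=(None,None) exec_start@2 write@3
I2 mul r3: issue@3 deps=(1,None) exec_start@3 write@5
I3 mul r2: issue@4 deps=(2,2) exec_start@5 write@6

Answer: 3 3 5 6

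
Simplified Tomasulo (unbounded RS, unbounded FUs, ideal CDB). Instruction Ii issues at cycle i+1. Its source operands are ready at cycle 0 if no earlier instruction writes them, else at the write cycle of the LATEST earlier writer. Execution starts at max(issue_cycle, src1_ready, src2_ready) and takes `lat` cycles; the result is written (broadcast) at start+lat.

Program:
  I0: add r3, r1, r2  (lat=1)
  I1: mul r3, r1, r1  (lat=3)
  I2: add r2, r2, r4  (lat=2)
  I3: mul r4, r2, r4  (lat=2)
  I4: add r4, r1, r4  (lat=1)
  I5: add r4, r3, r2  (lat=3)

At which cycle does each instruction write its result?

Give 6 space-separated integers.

I0 add r3: issue@1 deps=(None,None) exec_start@1 write@2
I1 mul r3: issue@2 deps=(None,None) exec_start@2 write@5
I2 add r2: issue@3 deps=(None,None) exec_start@3 write@5
I3 mul r4: issue@4 deps=(2,None) exec_start@5 write@7
I4 add r4: issue@5 deps=(None,3) exec_start@7 write@8
I5 add r4: issue@6 deps=(1,2) exec_start@6 write@9

Answer: 2 5 5 7 8 9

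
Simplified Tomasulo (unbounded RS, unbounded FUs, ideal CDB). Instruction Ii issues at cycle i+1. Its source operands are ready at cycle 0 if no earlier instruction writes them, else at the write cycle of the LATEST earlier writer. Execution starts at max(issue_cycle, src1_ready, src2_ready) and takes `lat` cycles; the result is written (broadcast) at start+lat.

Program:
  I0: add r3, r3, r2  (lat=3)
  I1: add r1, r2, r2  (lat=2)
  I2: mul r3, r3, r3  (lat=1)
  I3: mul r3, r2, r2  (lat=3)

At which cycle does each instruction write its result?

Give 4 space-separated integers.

Answer: 4 4 5 7

Derivation:
I0 add r3: issue@1 deps=(None,None) exec_start@1 write@4
I1 add r1: issue@2 deps=(None,None) exec_start@2 write@4
I2 mul r3: issue@3 deps=(0,0) exec_start@4 write@5
I3 mul r3: issue@4 deps=(None,None) exec_start@4 write@7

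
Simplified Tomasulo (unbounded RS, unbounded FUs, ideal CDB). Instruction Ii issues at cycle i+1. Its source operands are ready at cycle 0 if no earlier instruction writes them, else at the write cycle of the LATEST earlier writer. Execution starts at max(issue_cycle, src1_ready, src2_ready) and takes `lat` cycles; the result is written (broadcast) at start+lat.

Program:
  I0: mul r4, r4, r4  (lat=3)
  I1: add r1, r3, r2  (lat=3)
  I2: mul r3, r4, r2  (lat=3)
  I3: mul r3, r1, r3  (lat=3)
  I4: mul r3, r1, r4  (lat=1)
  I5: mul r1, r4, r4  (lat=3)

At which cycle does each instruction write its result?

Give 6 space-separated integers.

I0 mul r4: issue@1 deps=(None,None) exec_start@1 write@4
I1 add r1: issue@2 deps=(None,None) exec_start@2 write@5
I2 mul r3: issue@3 deps=(0,None) exec_start@4 write@7
I3 mul r3: issue@4 deps=(1,2) exec_start@7 write@10
I4 mul r3: issue@5 deps=(1,0) exec_start@5 write@6
I5 mul r1: issue@6 deps=(0,0) exec_start@6 write@9

Answer: 4 5 7 10 6 9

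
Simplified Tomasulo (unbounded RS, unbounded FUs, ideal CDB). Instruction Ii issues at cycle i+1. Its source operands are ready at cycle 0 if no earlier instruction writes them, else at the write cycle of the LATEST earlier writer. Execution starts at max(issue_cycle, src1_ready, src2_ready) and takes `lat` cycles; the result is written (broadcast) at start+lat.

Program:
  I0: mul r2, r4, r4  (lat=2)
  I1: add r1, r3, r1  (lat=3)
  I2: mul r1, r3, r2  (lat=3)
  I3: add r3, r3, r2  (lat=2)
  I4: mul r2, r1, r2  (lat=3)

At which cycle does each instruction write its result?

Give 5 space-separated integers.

Answer: 3 5 6 6 9

Derivation:
I0 mul r2: issue@1 deps=(None,None) exec_start@1 write@3
I1 add r1: issue@2 deps=(None,None) exec_start@2 write@5
I2 mul r1: issue@3 deps=(None,0) exec_start@3 write@6
I3 add r3: issue@4 deps=(None,0) exec_start@4 write@6
I4 mul r2: issue@5 deps=(2,0) exec_start@6 write@9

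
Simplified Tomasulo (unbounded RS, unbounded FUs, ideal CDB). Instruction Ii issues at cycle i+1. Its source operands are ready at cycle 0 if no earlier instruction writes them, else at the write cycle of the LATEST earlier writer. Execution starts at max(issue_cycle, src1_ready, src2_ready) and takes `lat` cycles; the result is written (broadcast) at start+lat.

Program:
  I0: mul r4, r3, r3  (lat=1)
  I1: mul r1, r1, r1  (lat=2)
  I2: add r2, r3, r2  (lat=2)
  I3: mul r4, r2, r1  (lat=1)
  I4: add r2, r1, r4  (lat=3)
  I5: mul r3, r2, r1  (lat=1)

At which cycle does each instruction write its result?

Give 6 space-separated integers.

I0 mul r4: issue@1 deps=(None,None) exec_start@1 write@2
I1 mul r1: issue@2 deps=(None,None) exec_start@2 write@4
I2 add r2: issue@3 deps=(None,None) exec_start@3 write@5
I3 mul r4: issue@4 deps=(2,1) exec_start@5 write@6
I4 add r2: issue@5 deps=(1,3) exec_start@6 write@9
I5 mul r3: issue@6 deps=(4,1) exec_start@9 write@10

Answer: 2 4 5 6 9 10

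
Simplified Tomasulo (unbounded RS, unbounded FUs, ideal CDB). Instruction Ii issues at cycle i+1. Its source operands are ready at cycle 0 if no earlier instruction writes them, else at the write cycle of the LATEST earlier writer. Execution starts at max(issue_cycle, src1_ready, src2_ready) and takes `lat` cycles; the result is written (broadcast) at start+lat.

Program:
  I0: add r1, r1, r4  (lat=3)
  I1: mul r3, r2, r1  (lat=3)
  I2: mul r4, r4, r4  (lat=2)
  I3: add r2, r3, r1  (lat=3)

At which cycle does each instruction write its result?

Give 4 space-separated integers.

Answer: 4 7 5 10

Derivation:
I0 add r1: issue@1 deps=(None,None) exec_start@1 write@4
I1 mul r3: issue@2 deps=(None,0) exec_start@4 write@7
I2 mul r4: issue@3 deps=(None,None) exec_start@3 write@5
I3 add r2: issue@4 deps=(1,0) exec_start@7 write@10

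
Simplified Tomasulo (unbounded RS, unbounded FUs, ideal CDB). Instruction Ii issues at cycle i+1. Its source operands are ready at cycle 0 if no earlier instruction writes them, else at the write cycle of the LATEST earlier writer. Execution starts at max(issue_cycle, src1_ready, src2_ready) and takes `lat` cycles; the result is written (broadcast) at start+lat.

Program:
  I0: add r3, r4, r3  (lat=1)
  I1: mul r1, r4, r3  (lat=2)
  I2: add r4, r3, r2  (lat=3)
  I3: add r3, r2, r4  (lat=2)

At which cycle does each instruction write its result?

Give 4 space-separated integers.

Answer: 2 4 6 8

Derivation:
I0 add r3: issue@1 deps=(None,None) exec_start@1 write@2
I1 mul r1: issue@2 deps=(None,0) exec_start@2 write@4
I2 add r4: issue@3 deps=(0,None) exec_start@3 write@6
I3 add r3: issue@4 deps=(None,2) exec_start@6 write@8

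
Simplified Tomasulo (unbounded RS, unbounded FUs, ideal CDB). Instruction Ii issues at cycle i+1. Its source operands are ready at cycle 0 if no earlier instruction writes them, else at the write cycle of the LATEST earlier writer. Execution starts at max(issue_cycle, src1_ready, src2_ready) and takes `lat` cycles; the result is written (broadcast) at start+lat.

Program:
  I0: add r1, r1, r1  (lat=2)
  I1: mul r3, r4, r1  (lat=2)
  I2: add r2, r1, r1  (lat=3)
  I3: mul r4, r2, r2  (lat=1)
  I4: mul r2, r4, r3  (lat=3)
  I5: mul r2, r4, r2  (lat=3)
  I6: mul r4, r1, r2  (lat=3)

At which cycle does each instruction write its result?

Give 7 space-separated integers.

I0 add r1: issue@1 deps=(None,None) exec_start@1 write@3
I1 mul r3: issue@2 deps=(None,0) exec_start@3 write@5
I2 add r2: issue@3 deps=(0,0) exec_start@3 write@6
I3 mul r4: issue@4 deps=(2,2) exec_start@6 write@7
I4 mul r2: issue@5 deps=(3,1) exec_start@7 write@10
I5 mul r2: issue@6 deps=(3,4) exec_start@10 write@13
I6 mul r4: issue@7 deps=(0,5) exec_start@13 write@16

Answer: 3 5 6 7 10 13 16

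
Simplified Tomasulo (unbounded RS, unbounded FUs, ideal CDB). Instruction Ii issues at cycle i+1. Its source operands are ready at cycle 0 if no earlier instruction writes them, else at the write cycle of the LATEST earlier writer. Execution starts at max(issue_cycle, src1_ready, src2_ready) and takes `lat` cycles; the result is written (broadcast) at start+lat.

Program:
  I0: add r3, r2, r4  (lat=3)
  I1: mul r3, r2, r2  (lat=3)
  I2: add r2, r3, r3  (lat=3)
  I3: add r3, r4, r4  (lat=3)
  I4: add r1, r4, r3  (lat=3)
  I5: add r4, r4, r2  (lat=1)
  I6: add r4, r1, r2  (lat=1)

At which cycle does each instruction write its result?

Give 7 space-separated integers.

I0 add r3: issue@1 deps=(None,None) exec_start@1 write@4
I1 mul r3: issue@2 deps=(None,None) exec_start@2 write@5
I2 add r2: issue@3 deps=(1,1) exec_start@5 write@8
I3 add r3: issue@4 deps=(None,None) exec_start@4 write@7
I4 add r1: issue@5 deps=(None,3) exec_start@7 write@10
I5 add r4: issue@6 deps=(None,2) exec_start@8 write@9
I6 add r4: issue@7 deps=(4,2) exec_start@10 write@11

Answer: 4 5 8 7 10 9 11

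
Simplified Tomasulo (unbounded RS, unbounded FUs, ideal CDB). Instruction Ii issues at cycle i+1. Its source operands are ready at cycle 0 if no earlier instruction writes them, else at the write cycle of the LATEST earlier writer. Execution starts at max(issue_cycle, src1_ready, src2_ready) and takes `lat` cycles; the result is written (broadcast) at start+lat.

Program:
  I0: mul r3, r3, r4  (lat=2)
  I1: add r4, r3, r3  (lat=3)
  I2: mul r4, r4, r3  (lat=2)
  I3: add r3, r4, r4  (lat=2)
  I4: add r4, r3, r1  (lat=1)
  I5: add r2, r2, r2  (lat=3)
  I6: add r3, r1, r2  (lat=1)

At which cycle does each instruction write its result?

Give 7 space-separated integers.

I0 mul r3: issue@1 deps=(None,None) exec_start@1 write@3
I1 add r4: issue@2 deps=(0,0) exec_start@3 write@6
I2 mul r4: issue@3 deps=(1,0) exec_start@6 write@8
I3 add r3: issue@4 deps=(2,2) exec_start@8 write@10
I4 add r4: issue@5 deps=(3,None) exec_start@10 write@11
I5 add r2: issue@6 deps=(None,None) exec_start@6 write@9
I6 add r3: issue@7 deps=(None,5) exec_start@9 write@10

Answer: 3 6 8 10 11 9 10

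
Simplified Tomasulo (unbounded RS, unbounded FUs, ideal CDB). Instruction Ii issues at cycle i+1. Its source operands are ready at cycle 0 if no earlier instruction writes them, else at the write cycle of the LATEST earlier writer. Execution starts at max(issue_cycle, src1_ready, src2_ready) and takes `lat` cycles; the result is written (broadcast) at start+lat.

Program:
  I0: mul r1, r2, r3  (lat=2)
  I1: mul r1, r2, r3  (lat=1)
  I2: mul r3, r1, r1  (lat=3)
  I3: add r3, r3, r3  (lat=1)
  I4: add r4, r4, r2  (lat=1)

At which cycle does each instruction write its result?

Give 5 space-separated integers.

I0 mul r1: issue@1 deps=(None,None) exec_start@1 write@3
I1 mul r1: issue@2 deps=(None,None) exec_start@2 write@3
I2 mul r3: issue@3 deps=(1,1) exec_start@3 write@6
I3 add r3: issue@4 deps=(2,2) exec_start@6 write@7
I4 add r4: issue@5 deps=(None,None) exec_start@5 write@6

Answer: 3 3 6 7 6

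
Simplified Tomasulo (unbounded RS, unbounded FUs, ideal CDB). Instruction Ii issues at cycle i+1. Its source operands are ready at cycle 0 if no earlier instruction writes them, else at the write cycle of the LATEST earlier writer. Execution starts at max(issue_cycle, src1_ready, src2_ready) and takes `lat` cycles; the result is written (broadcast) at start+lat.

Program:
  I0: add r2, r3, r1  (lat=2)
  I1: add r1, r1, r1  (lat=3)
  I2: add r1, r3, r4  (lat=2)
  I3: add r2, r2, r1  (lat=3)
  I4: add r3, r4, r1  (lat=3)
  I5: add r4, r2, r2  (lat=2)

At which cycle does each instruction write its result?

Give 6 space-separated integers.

I0 add r2: issue@1 deps=(None,None) exec_start@1 write@3
I1 add r1: issue@2 deps=(None,None) exec_start@2 write@5
I2 add r1: issue@3 deps=(None,None) exec_start@3 write@5
I3 add r2: issue@4 deps=(0,2) exec_start@5 write@8
I4 add r3: issue@5 deps=(None,2) exec_start@5 write@8
I5 add r4: issue@6 deps=(3,3) exec_start@8 write@10

Answer: 3 5 5 8 8 10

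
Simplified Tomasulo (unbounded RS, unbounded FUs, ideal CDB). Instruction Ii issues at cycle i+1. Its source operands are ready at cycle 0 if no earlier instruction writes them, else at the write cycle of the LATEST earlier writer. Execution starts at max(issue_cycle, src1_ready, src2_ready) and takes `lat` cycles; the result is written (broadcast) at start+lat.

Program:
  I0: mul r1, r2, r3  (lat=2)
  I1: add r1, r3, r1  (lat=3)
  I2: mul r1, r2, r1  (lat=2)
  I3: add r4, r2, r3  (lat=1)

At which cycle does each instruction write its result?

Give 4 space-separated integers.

Answer: 3 6 8 5

Derivation:
I0 mul r1: issue@1 deps=(None,None) exec_start@1 write@3
I1 add r1: issue@2 deps=(None,0) exec_start@3 write@6
I2 mul r1: issue@3 deps=(None,1) exec_start@6 write@8
I3 add r4: issue@4 deps=(None,None) exec_start@4 write@5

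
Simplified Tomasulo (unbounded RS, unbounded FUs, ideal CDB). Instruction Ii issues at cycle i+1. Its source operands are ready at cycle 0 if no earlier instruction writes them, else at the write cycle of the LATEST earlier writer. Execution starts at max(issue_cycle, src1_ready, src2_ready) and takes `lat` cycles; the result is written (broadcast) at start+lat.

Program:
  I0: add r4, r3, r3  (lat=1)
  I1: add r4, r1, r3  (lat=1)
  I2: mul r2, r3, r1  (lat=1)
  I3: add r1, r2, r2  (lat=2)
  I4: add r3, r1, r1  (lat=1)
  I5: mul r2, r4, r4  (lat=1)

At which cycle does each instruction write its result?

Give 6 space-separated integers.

Answer: 2 3 4 6 7 7

Derivation:
I0 add r4: issue@1 deps=(None,None) exec_start@1 write@2
I1 add r4: issue@2 deps=(None,None) exec_start@2 write@3
I2 mul r2: issue@3 deps=(None,None) exec_start@3 write@4
I3 add r1: issue@4 deps=(2,2) exec_start@4 write@6
I4 add r3: issue@5 deps=(3,3) exec_start@6 write@7
I5 mul r2: issue@6 deps=(1,1) exec_start@6 write@7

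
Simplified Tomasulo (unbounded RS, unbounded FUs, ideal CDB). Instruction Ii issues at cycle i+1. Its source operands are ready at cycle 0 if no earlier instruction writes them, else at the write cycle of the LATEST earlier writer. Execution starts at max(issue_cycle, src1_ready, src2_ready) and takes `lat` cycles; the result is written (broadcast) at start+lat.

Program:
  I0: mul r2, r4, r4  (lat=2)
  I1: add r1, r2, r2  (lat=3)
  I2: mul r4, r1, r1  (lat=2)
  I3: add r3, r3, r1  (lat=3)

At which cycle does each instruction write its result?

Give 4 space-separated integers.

Answer: 3 6 8 9

Derivation:
I0 mul r2: issue@1 deps=(None,None) exec_start@1 write@3
I1 add r1: issue@2 deps=(0,0) exec_start@3 write@6
I2 mul r4: issue@3 deps=(1,1) exec_start@6 write@8
I3 add r3: issue@4 deps=(None,1) exec_start@6 write@9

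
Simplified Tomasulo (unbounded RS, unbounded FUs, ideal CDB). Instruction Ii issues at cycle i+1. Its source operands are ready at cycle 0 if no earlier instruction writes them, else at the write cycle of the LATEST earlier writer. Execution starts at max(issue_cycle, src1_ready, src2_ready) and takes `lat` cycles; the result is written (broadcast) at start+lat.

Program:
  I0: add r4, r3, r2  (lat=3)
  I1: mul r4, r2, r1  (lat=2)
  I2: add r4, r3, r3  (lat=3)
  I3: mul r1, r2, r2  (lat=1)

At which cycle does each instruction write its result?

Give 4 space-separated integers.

Answer: 4 4 6 5

Derivation:
I0 add r4: issue@1 deps=(None,None) exec_start@1 write@4
I1 mul r4: issue@2 deps=(None,None) exec_start@2 write@4
I2 add r4: issue@3 deps=(None,None) exec_start@3 write@6
I3 mul r1: issue@4 deps=(None,None) exec_start@4 write@5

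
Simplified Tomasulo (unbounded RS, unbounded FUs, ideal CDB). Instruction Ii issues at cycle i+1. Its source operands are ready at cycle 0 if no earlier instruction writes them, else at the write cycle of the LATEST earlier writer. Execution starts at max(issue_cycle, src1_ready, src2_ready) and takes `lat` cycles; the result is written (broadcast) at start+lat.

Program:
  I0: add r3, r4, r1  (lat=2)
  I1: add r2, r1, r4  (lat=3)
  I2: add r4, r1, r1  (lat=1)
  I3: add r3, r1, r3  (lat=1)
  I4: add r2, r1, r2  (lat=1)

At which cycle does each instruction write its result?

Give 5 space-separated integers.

Answer: 3 5 4 5 6

Derivation:
I0 add r3: issue@1 deps=(None,None) exec_start@1 write@3
I1 add r2: issue@2 deps=(None,None) exec_start@2 write@5
I2 add r4: issue@3 deps=(None,None) exec_start@3 write@4
I3 add r3: issue@4 deps=(None,0) exec_start@4 write@5
I4 add r2: issue@5 deps=(None,1) exec_start@5 write@6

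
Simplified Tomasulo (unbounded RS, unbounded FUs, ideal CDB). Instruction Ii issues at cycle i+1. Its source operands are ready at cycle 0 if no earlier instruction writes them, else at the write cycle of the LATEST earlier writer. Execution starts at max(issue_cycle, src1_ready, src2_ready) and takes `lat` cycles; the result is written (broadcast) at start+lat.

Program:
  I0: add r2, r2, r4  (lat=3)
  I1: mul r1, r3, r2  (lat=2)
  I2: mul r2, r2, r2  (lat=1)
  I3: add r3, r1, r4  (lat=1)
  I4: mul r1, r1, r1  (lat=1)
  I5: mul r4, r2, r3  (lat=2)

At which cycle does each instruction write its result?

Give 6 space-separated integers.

Answer: 4 6 5 7 7 9

Derivation:
I0 add r2: issue@1 deps=(None,None) exec_start@1 write@4
I1 mul r1: issue@2 deps=(None,0) exec_start@4 write@6
I2 mul r2: issue@3 deps=(0,0) exec_start@4 write@5
I3 add r3: issue@4 deps=(1,None) exec_start@6 write@7
I4 mul r1: issue@5 deps=(1,1) exec_start@6 write@7
I5 mul r4: issue@6 deps=(2,3) exec_start@7 write@9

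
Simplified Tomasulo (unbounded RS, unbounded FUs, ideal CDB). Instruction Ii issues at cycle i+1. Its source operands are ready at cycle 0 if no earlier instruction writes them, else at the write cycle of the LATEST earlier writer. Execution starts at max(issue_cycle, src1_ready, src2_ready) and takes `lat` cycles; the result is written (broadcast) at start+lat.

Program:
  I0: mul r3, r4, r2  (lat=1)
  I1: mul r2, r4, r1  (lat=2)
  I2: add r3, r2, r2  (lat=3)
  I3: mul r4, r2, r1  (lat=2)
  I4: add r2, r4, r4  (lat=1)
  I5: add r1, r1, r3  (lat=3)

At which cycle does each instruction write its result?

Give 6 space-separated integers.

I0 mul r3: issue@1 deps=(None,None) exec_start@1 write@2
I1 mul r2: issue@2 deps=(None,None) exec_start@2 write@4
I2 add r3: issue@3 deps=(1,1) exec_start@4 write@7
I3 mul r4: issue@4 deps=(1,None) exec_start@4 write@6
I4 add r2: issue@5 deps=(3,3) exec_start@6 write@7
I5 add r1: issue@6 deps=(None,2) exec_start@7 write@10

Answer: 2 4 7 6 7 10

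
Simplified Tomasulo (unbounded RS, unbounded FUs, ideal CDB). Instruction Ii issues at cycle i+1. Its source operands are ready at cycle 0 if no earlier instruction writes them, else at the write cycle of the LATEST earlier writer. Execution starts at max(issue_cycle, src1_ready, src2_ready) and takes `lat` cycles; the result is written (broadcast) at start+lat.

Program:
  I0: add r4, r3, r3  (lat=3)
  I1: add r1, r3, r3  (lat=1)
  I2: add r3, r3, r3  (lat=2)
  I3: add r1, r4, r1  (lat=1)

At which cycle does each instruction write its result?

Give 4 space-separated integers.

Answer: 4 3 5 5

Derivation:
I0 add r4: issue@1 deps=(None,None) exec_start@1 write@4
I1 add r1: issue@2 deps=(None,None) exec_start@2 write@3
I2 add r3: issue@3 deps=(None,None) exec_start@3 write@5
I3 add r1: issue@4 deps=(0,1) exec_start@4 write@5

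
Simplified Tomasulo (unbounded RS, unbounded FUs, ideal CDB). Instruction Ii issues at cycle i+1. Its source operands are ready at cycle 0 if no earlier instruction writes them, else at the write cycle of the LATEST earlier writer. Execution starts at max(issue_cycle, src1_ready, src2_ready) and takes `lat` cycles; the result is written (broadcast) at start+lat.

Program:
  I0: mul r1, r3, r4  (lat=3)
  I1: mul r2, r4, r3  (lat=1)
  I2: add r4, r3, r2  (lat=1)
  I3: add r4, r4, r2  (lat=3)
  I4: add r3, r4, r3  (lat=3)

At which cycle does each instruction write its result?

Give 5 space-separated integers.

Answer: 4 3 4 7 10

Derivation:
I0 mul r1: issue@1 deps=(None,None) exec_start@1 write@4
I1 mul r2: issue@2 deps=(None,None) exec_start@2 write@3
I2 add r4: issue@3 deps=(None,1) exec_start@3 write@4
I3 add r4: issue@4 deps=(2,1) exec_start@4 write@7
I4 add r3: issue@5 deps=(3,None) exec_start@7 write@10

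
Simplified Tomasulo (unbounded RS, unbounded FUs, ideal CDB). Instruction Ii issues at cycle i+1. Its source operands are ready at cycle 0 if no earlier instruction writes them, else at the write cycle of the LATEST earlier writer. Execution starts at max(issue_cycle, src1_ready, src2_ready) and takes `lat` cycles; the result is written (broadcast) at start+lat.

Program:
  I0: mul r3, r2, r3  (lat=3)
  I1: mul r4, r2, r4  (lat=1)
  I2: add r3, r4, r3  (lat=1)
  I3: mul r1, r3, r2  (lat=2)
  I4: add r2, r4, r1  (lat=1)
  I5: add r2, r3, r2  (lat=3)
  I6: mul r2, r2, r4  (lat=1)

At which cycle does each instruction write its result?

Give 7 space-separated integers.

I0 mul r3: issue@1 deps=(None,None) exec_start@1 write@4
I1 mul r4: issue@2 deps=(None,None) exec_start@2 write@3
I2 add r3: issue@3 deps=(1,0) exec_start@4 write@5
I3 mul r1: issue@4 deps=(2,None) exec_start@5 write@7
I4 add r2: issue@5 deps=(1,3) exec_start@7 write@8
I5 add r2: issue@6 deps=(2,4) exec_start@8 write@11
I6 mul r2: issue@7 deps=(5,1) exec_start@11 write@12

Answer: 4 3 5 7 8 11 12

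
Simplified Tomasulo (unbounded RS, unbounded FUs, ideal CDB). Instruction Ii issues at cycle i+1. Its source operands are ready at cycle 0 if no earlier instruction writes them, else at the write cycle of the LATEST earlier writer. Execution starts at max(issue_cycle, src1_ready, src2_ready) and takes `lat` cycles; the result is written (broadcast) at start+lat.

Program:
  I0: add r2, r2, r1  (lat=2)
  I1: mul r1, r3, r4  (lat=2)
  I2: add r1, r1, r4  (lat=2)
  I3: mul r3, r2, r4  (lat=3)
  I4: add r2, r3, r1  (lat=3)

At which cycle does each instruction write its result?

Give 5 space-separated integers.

Answer: 3 4 6 7 10

Derivation:
I0 add r2: issue@1 deps=(None,None) exec_start@1 write@3
I1 mul r1: issue@2 deps=(None,None) exec_start@2 write@4
I2 add r1: issue@3 deps=(1,None) exec_start@4 write@6
I3 mul r3: issue@4 deps=(0,None) exec_start@4 write@7
I4 add r2: issue@5 deps=(3,2) exec_start@7 write@10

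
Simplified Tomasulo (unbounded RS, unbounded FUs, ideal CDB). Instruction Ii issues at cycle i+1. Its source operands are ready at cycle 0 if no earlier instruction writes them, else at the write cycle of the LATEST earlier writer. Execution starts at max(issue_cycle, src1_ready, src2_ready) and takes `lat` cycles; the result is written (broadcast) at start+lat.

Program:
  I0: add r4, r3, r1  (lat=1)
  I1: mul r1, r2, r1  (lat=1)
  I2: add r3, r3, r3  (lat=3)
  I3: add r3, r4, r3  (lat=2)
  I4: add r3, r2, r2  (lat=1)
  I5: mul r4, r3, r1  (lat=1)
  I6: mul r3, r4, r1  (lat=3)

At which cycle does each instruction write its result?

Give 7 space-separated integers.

Answer: 2 3 6 8 6 7 10

Derivation:
I0 add r4: issue@1 deps=(None,None) exec_start@1 write@2
I1 mul r1: issue@2 deps=(None,None) exec_start@2 write@3
I2 add r3: issue@3 deps=(None,None) exec_start@3 write@6
I3 add r3: issue@4 deps=(0,2) exec_start@6 write@8
I4 add r3: issue@5 deps=(None,None) exec_start@5 write@6
I5 mul r4: issue@6 deps=(4,1) exec_start@6 write@7
I6 mul r3: issue@7 deps=(5,1) exec_start@7 write@10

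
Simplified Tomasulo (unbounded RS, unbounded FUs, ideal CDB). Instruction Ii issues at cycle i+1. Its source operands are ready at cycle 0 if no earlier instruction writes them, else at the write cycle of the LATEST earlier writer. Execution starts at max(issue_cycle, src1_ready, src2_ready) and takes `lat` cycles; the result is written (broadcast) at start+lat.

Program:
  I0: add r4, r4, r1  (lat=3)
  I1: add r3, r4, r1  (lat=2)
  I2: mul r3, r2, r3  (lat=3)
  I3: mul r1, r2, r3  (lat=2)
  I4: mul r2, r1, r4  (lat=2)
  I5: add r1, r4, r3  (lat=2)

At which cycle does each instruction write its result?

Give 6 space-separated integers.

Answer: 4 6 9 11 13 11

Derivation:
I0 add r4: issue@1 deps=(None,None) exec_start@1 write@4
I1 add r3: issue@2 deps=(0,None) exec_start@4 write@6
I2 mul r3: issue@3 deps=(None,1) exec_start@6 write@9
I3 mul r1: issue@4 deps=(None,2) exec_start@9 write@11
I4 mul r2: issue@5 deps=(3,0) exec_start@11 write@13
I5 add r1: issue@6 deps=(0,2) exec_start@9 write@11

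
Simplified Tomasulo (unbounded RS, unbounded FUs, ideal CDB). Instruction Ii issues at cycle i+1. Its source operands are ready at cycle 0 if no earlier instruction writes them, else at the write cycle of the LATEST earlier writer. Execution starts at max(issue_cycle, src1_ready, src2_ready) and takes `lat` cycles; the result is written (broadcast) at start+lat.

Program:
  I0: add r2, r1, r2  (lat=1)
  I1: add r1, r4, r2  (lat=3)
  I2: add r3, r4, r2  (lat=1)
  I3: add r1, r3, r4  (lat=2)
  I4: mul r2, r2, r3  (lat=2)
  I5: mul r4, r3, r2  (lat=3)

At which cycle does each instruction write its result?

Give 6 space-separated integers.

I0 add r2: issue@1 deps=(None,None) exec_start@1 write@2
I1 add r1: issue@2 deps=(None,0) exec_start@2 write@5
I2 add r3: issue@3 deps=(None,0) exec_start@3 write@4
I3 add r1: issue@4 deps=(2,None) exec_start@4 write@6
I4 mul r2: issue@5 deps=(0,2) exec_start@5 write@7
I5 mul r4: issue@6 deps=(2,4) exec_start@7 write@10

Answer: 2 5 4 6 7 10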